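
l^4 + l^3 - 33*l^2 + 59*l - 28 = (l - 4)*(l - 1)^2*(l + 7)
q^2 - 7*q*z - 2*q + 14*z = (q - 2)*(q - 7*z)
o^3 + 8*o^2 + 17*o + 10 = (o + 1)*(o + 2)*(o + 5)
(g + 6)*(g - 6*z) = g^2 - 6*g*z + 6*g - 36*z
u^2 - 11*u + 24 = (u - 8)*(u - 3)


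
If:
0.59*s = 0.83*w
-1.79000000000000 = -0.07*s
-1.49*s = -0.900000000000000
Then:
No Solution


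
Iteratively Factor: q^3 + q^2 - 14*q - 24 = (q - 4)*(q^2 + 5*q + 6) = (q - 4)*(q + 2)*(q + 3)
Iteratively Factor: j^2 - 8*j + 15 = (j - 5)*(j - 3)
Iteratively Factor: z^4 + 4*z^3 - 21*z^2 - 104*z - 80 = (z - 5)*(z^3 + 9*z^2 + 24*z + 16) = (z - 5)*(z + 4)*(z^2 + 5*z + 4) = (z - 5)*(z + 4)^2*(z + 1)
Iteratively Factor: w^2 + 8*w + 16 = (w + 4)*(w + 4)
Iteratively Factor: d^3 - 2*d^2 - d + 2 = (d - 1)*(d^2 - d - 2) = (d - 1)*(d + 1)*(d - 2)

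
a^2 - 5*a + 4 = (a - 4)*(a - 1)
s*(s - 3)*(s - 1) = s^3 - 4*s^2 + 3*s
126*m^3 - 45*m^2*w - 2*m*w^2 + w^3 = (-6*m + w)*(-3*m + w)*(7*m + w)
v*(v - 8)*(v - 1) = v^3 - 9*v^2 + 8*v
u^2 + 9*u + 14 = (u + 2)*(u + 7)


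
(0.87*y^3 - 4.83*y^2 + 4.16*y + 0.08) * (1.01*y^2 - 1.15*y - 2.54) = 0.8787*y^5 - 5.8788*y^4 + 7.5463*y^3 + 7.565*y^2 - 10.6584*y - 0.2032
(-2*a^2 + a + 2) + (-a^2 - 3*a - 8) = -3*a^2 - 2*a - 6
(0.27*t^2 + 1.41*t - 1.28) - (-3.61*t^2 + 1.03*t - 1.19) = 3.88*t^2 + 0.38*t - 0.0900000000000001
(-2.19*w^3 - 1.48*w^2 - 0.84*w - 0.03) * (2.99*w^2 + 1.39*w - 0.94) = -6.5481*w^5 - 7.4693*w^4 - 2.5102*w^3 + 0.1339*w^2 + 0.7479*w + 0.0282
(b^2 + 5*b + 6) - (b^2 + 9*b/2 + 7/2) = b/2 + 5/2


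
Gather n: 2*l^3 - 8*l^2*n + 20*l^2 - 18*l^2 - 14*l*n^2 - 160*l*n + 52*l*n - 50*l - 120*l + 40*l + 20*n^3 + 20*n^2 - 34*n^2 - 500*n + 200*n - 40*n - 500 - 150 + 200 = 2*l^3 + 2*l^2 - 130*l + 20*n^3 + n^2*(-14*l - 14) + n*(-8*l^2 - 108*l - 340) - 450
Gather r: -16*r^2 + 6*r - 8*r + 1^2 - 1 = -16*r^2 - 2*r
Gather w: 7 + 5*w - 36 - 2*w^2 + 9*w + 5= -2*w^2 + 14*w - 24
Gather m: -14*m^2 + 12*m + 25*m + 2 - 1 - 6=-14*m^2 + 37*m - 5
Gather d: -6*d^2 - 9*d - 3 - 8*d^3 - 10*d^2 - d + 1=-8*d^3 - 16*d^2 - 10*d - 2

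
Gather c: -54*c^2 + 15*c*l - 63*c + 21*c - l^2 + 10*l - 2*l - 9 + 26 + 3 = -54*c^2 + c*(15*l - 42) - l^2 + 8*l + 20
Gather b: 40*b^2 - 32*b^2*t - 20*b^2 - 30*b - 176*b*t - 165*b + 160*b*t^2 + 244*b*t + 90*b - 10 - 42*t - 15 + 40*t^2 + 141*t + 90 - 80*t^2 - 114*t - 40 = b^2*(20 - 32*t) + b*(160*t^2 + 68*t - 105) - 40*t^2 - 15*t + 25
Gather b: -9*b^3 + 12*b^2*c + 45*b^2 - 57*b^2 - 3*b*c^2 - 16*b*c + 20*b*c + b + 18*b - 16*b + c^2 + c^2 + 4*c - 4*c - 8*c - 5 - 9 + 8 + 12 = -9*b^3 + b^2*(12*c - 12) + b*(-3*c^2 + 4*c + 3) + 2*c^2 - 8*c + 6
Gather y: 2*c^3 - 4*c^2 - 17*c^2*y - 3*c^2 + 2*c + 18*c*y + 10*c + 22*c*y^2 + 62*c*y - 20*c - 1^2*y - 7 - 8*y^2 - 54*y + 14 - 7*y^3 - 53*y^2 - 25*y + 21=2*c^3 - 7*c^2 - 8*c - 7*y^3 + y^2*(22*c - 61) + y*(-17*c^2 + 80*c - 80) + 28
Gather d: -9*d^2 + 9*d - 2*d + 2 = -9*d^2 + 7*d + 2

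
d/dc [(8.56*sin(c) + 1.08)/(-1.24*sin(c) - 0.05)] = 0.9112*cos(c)/(1.24*sin(c) + 0.05)^2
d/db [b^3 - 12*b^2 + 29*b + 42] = 3*b^2 - 24*b + 29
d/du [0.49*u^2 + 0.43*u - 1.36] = 0.98*u + 0.43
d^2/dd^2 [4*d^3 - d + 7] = 24*d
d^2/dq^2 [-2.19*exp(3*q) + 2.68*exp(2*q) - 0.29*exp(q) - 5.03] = (-19.71*exp(2*q) + 10.72*exp(q) - 0.29)*exp(q)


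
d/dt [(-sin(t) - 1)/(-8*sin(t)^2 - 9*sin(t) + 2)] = (-16*sin(t) + 4*cos(2*t) - 15)*cos(t)/(8*sin(t)^2 + 9*sin(t) - 2)^2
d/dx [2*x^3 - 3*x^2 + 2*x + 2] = 6*x^2 - 6*x + 2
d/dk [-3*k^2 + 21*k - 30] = 21 - 6*k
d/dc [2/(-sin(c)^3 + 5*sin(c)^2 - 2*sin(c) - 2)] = 2*(3*sin(c)^2 - 10*sin(c) + 2)*cos(c)/(sin(c)^3 - 5*sin(c)^2 + 2*sin(c) + 2)^2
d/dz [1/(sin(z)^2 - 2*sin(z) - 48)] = 2*(1 - sin(z))*cos(z)/((sin(z) - 8)^2*(sin(z) + 6)^2)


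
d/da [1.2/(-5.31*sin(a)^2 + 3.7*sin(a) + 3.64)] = (12.744*sin(a) - 4.44)*cos(a)/(-5.31*sin(a)^2 + 3.7*sin(a) + 3.64)^2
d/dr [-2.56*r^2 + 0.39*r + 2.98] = 0.39 - 5.12*r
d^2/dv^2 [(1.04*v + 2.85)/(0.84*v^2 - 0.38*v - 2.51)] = ((-5.2416*v - 3.9976)*(-0.84*v^2 + 0.38*v + 2.51) - (1.04*v + 2.85)*(1.68*v - 0.38)*(3.36*v - 0.76))/(-0.84*v^2 + 0.38*v + 2.51)^3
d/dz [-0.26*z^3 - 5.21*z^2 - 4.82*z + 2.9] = -0.78*z^2 - 10.42*z - 4.82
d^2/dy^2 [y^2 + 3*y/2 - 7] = 2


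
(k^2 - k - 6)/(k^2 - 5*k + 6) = (k + 2)/(k - 2)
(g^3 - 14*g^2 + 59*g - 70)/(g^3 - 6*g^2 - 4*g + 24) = (g^2 - 12*g + 35)/(g^2 - 4*g - 12)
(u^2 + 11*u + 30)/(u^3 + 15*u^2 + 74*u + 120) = 1/(u + 4)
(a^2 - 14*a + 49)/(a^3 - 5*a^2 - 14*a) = (a - 7)/(a*(a + 2))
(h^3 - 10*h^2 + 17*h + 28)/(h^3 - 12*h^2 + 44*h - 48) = (h^2 - 6*h - 7)/(h^2 - 8*h + 12)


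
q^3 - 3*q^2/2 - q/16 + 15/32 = (q - 5/4)*(q - 3/4)*(q + 1/2)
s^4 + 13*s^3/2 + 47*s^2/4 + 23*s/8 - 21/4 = (s - 1/2)*(s + 3/2)*(s + 2)*(s + 7/2)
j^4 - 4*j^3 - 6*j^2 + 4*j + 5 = (j - 5)*(j - 1)*(j + 1)^2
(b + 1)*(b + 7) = b^2 + 8*b + 7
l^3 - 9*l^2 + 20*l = l*(l - 5)*(l - 4)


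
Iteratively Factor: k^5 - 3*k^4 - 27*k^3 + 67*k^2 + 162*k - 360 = (k + 3)*(k^4 - 6*k^3 - 9*k^2 + 94*k - 120) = (k + 3)*(k + 4)*(k^3 - 10*k^2 + 31*k - 30) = (k - 3)*(k + 3)*(k + 4)*(k^2 - 7*k + 10) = (k - 5)*(k - 3)*(k + 3)*(k + 4)*(k - 2)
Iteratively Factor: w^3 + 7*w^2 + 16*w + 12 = (w + 2)*(w^2 + 5*w + 6) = (w + 2)*(w + 3)*(w + 2)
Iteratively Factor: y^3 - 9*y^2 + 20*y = (y)*(y^2 - 9*y + 20) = y*(y - 5)*(y - 4)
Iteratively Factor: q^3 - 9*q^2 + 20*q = (q)*(q^2 - 9*q + 20) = q*(q - 5)*(q - 4)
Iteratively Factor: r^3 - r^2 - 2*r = (r - 2)*(r^2 + r) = (r - 2)*(r + 1)*(r)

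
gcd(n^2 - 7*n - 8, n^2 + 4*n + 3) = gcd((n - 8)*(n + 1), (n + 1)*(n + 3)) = n + 1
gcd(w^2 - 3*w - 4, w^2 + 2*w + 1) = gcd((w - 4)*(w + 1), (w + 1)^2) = w + 1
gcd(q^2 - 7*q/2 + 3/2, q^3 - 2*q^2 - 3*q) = q - 3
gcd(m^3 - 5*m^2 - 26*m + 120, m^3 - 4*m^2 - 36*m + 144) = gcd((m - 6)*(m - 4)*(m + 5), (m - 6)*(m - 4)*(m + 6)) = m^2 - 10*m + 24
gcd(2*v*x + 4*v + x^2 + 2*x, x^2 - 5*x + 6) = 1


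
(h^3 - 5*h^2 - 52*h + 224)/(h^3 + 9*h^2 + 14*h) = (h^2 - 12*h + 32)/(h*(h + 2))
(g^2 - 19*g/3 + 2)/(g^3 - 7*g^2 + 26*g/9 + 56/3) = 3*(3*g - 1)/(9*g^2 - 9*g - 28)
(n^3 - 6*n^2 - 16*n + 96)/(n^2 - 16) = n - 6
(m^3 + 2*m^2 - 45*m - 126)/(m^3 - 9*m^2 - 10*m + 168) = (m^2 + 9*m + 18)/(m^2 - 2*m - 24)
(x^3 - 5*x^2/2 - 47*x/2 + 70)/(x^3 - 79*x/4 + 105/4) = 2*(x - 4)/(2*x - 3)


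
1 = 1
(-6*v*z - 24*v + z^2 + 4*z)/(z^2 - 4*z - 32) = (-6*v + z)/(z - 8)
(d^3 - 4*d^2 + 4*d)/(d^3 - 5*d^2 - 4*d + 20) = d*(d - 2)/(d^2 - 3*d - 10)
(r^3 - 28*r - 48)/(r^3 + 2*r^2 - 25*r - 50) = (r^2 - 2*r - 24)/(r^2 - 25)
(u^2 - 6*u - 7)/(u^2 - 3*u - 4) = (u - 7)/(u - 4)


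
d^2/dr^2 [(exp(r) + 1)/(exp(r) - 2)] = 3*(exp(r) + 2)*exp(r)/(exp(3*r) - 6*exp(2*r) + 12*exp(r) - 8)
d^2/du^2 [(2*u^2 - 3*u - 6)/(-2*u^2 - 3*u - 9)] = 6*(8*u^3 + 60*u^2 - 18*u - 99)/(8*u^6 + 36*u^5 + 162*u^4 + 351*u^3 + 729*u^2 + 729*u + 729)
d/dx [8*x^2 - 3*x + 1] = 16*x - 3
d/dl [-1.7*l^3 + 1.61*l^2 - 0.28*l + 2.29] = -5.1*l^2 + 3.22*l - 0.28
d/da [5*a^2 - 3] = 10*a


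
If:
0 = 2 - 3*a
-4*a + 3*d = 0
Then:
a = 2/3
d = 8/9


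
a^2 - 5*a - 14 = (a - 7)*(a + 2)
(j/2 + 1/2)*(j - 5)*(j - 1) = j^3/2 - 5*j^2/2 - j/2 + 5/2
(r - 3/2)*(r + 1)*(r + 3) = r^3 + 5*r^2/2 - 3*r - 9/2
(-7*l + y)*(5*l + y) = -35*l^2 - 2*l*y + y^2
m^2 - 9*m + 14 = (m - 7)*(m - 2)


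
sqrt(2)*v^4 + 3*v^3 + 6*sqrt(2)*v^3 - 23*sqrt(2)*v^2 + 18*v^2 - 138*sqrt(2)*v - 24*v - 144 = (v + 6)*(v - 3*sqrt(2))*(v + 4*sqrt(2))*(sqrt(2)*v + 1)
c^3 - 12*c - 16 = (c - 4)*(c + 2)^2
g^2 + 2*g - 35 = (g - 5)*(g + 7)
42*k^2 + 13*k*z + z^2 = (6*k + z)*(7*k + z)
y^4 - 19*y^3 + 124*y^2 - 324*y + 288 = (y - 8)*(y - 6)*(y - 3)*(y - 2)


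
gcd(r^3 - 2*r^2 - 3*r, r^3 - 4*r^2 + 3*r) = r^2 - 3*r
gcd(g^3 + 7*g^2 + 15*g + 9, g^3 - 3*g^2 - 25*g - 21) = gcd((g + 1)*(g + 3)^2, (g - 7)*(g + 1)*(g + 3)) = g^2 + 4*g + 3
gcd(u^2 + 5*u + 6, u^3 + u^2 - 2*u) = u + 2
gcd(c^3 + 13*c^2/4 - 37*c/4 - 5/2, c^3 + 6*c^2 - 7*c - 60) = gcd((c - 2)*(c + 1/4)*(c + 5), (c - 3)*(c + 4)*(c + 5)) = c + 5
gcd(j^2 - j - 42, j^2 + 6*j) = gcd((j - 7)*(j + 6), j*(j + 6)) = j + 6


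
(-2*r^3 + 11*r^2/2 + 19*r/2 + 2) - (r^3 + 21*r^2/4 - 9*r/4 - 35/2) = -3*r^3 + r^2/4 + 47*r/4 + 39/2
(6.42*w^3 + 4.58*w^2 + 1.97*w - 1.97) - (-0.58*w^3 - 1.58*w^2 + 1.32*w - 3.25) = 7.0*w^3 + 6.16*w^2 + 0.65*w + 1.28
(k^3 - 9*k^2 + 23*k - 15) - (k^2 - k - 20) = k^3 - 10*k^2 + 24*k + 5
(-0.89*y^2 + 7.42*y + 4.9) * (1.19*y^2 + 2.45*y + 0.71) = -1.0591*y^4 + 6.6493*y^3 + 23.3781*y^2 + 17.2732*y + 3.479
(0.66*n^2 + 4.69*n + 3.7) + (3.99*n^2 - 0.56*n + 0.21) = 4.65*n^2 + 4.13*n + 3.91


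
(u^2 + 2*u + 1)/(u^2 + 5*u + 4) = (u + 1)/(u + 4)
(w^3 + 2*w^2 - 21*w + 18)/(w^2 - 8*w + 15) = (w^2 + 5*w - 6)/(w - 5)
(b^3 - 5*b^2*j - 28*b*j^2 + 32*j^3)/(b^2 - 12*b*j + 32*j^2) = (b^2 + 3*b*j - 4*j^2)/(b - 4*j)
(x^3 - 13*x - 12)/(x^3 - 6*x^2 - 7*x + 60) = (x + 1)/(x - 5)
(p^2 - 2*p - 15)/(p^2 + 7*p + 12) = (p - 5)/(p + 4)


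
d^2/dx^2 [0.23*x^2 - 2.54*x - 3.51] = 0.460000000000000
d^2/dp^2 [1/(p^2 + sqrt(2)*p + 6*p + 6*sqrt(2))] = 2*(-p^2 - 6*p - sqrt(2)*p + (2*p + sqrt(2) + 6)^2 - 6*sqrt(2))/(p^2 + sqrt(2)*p + 6*p + 6*sqrt(2))^3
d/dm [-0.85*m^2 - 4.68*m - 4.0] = -1.7*m - 4.68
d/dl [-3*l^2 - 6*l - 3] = -6*l - 6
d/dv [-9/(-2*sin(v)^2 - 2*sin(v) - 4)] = -9*(2*sin(v) + 1)*cos(v)/(2*(sin(v)^2 + sin(v) + 2)^2)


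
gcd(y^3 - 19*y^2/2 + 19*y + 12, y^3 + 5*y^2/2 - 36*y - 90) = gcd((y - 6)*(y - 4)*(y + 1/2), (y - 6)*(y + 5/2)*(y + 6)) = y - 6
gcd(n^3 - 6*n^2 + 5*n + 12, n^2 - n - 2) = n + 1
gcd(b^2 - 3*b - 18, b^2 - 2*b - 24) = b - 6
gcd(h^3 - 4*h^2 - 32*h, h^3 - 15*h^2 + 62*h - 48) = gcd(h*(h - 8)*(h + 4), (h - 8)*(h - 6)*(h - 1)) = h - 8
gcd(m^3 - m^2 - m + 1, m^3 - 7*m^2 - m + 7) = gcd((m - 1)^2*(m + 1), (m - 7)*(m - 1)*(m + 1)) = m^2 - 1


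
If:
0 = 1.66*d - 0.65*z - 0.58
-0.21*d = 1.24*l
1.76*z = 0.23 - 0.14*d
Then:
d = 0.39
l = -0.07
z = 0.10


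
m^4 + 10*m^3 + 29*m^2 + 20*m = m*(m + 1)*(m + 4)*(m + 5)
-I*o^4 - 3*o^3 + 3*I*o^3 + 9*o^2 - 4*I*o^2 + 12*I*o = o*(o - 3)*(o - 4*I)*(-I*o + 1)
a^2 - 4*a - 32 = (a - 8)*(a + 4)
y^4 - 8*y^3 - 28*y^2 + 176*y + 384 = (y - 8)*(y - 6)*(y + 2)*(y + 4)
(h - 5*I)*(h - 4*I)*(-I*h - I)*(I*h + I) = h^4 + 2*h^3 - 9*I*h^3 - 19*h^2 - 18*I*h^2 - 40*h - 9*I*h - 20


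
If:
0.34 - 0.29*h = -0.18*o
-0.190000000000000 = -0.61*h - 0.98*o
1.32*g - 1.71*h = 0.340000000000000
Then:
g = 1.47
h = 0.93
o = -0.39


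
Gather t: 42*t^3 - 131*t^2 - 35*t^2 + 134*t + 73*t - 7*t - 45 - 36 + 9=42*t^3 - 166*t^2 + 200*t - 72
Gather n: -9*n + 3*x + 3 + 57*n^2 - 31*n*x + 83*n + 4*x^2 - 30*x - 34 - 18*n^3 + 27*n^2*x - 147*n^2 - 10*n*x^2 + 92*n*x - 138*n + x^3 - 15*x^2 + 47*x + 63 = -18*n^3 + n^2*(27*x - 90) + n*(-10*x^2 + 61*x - 64) + x^3 - 11*x^2 + 20*x + 32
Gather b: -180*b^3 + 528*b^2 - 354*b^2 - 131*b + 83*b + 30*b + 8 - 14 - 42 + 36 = -180*b^3 + 174*b^2 - 18*b - 12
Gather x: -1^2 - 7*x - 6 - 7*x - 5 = -14*x - 12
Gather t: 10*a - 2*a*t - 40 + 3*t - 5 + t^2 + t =10*a + t^2 + t*(4 - 2*a) - 45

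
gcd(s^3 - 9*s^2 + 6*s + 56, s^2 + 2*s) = s + 2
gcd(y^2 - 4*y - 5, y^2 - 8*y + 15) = y - 5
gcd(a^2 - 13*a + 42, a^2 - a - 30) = a - 6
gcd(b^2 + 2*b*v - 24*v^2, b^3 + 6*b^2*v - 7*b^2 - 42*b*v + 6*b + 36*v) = b + 6*v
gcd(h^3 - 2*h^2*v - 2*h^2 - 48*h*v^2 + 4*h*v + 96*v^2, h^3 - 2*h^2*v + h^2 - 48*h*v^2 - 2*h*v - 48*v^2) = -h^2 + 2*h*v + 48*v^2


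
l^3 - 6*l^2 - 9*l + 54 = (l - 6)*(l - 3)*(l + 3)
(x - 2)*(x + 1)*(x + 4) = x^3 + 3*x^2 - 6*x - 8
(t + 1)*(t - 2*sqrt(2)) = t^2 - 2*sqrt(2)*t + t - 2*sqrt(2)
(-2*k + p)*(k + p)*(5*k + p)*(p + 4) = -10*k^3*p - 40*k^3 - 7*k^2*p^2 - 28*k^2*p + 4*k*p^3 + 16*k*p^2 + p^4 + 4*p^3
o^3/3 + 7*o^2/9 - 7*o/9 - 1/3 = (o/3 + 1)*(o - 1)*(o + 1/3)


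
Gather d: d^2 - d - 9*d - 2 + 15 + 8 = d^2 - 10*d + 21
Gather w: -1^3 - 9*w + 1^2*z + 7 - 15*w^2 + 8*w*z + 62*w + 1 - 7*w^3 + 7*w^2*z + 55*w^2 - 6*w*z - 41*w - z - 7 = -7*w^3 + w^2*(7*z + 40) + w*(2*z + 12)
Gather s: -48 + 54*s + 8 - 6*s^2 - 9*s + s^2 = -5*s^2 + 45*s - 40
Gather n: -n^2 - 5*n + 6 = -n^2 - 5*n + 6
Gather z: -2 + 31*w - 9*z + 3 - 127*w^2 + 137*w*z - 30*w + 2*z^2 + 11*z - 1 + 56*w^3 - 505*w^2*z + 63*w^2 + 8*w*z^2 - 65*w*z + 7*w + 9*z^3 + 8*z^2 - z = 56*w^3 - 64*w^2 + 8*w + 9*z^3 + z^2*(8*w + 10) + z*(-505*w^2 + 72*w + 1)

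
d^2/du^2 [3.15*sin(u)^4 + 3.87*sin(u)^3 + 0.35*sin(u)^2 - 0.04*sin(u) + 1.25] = -50.4*sin(u)^4 - 34.83*sin(u)^3 + 36.4*sin(u)^2 + 23.26*sin(u) + 0.7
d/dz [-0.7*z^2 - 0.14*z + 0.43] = -1.4*z - 0.14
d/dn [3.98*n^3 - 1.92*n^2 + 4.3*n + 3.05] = 11.94*n^2 - 3.84*n + 4.3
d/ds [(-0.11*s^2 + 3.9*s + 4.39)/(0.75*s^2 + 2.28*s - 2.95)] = (-3.1758*s^2 - 5.936*s - 21.5142)/(0.5625*s^4 + 3.42*s^3 + 0.773399999999999*s^2 - 13.452*s + 8.7025)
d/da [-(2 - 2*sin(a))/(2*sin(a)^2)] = (2 - sin(a))*cos(a)/sin(a)^3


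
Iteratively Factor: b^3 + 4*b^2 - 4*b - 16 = (b + 4)*(b^2 - 4) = (b + 2)*(b + 4)*(b - 2)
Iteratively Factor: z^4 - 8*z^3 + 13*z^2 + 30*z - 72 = (z - 3)*(z^3 - 5*z^2 - 2*z + 24) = (z - 4)*(z - 3)*(z^2 - z - 6) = (z - 4)*(z - 3)*(z + 2)*(z - 3)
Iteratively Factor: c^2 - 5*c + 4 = (c - 1)*(c - 4)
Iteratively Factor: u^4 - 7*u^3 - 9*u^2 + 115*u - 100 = (u - 5)*(u^3 - 2*u^2 - 19*u + 20) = (u - 5)*(u - 1)*(u^2 - u - 20) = (u - 5)^2*(u - 1)*(u + 4)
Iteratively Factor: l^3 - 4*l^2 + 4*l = (l - 2)*(l^2 - 2*l) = l*(l - 2)*(l - 2)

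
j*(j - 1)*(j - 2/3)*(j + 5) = j^4 + 10*j^3/3 - 23*j^2/3 + 10*j/3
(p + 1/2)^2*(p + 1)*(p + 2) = p^4 + 4*p^3 + 21*p^2/4 + 11*p/4 + 1/2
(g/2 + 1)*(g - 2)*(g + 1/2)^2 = g^4/2 + g^3/2 - 15*g^2/8 - 2*g - 1/2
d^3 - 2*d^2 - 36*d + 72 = (d - 6)*(d - 2)*(d + 6)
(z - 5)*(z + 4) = z^2 - z - 20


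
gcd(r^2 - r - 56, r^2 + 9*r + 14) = r + 7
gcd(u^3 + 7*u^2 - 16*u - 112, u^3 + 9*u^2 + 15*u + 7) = u + 7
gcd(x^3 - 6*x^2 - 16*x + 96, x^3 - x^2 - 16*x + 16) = x^2 - 16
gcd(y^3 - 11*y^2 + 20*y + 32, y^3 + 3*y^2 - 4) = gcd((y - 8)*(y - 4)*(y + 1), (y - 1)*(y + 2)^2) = 1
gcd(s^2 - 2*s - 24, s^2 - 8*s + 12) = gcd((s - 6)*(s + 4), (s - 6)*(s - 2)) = s - 6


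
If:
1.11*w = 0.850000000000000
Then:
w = 0.77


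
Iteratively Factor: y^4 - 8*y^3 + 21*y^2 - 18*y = (y)*(y^3 - 8*y^2 + 21*y - 18) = y*(y - 3)*(y^2 - 5*y + 6) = y*(y - 3)^2*(y - 2)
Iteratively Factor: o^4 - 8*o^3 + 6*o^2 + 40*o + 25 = (o - 5)*(o^3 - 3*o^2 - 9*o - 5) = (o - 5)*(o + 1)*(o^2 - 4*o - 5) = (o - 5)^2*(o + 1)*(o + 1)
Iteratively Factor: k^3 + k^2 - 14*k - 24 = (k - 4)*(k^2 + 5*k + 6) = (k - 4)*(k + 2)*(k + 3)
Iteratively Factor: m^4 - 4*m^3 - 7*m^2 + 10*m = (m - 5)*(m^3 + m^2 - 2*m) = m*(m - 5)*(m^2 + m - 2) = m*(m - 5)*(m + 2)*(m - 1)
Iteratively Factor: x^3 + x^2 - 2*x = (x)*(x^2 + x - 2) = x*(x - 1)*(x + 2)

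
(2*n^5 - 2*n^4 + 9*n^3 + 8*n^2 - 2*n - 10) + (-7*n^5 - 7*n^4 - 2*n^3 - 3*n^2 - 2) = -5*n^5 - 9*n^4 + 7*n^3 + 5*n^2 - 2*n - 12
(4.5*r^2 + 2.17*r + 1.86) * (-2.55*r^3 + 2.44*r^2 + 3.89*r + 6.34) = -11.475*r^5 + 5.4465*r^4 + 18.0568*r^3 + 41.5097*r^2 + 20.9932*r + 11.7924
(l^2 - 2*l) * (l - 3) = l^3 - 5*l^2 + 6*l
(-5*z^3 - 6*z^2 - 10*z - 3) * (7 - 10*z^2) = 50*z^5 + 60*z^4 + 65*z^3 - 12*z^2 - 70*z - 21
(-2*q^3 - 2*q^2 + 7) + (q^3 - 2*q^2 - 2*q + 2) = -q^3 - 4*q^2 - 2*q + 9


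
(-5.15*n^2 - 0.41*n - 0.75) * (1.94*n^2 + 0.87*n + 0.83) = -9.991*n^4 - 5.2759*n^3 - 6.0862*n^2 - 0.9928*n - 0.6225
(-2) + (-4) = -6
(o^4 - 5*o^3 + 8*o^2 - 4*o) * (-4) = -4*o^4 + 20*o^3 - 32*o^2 + 16*o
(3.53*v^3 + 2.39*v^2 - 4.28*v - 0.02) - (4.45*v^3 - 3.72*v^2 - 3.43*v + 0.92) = -0.92*v^3 + 6.11*v^2 - 0.85*v - 0.94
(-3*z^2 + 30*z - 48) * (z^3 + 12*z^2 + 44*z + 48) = -3*z^5 - 6*z^4 + 180*z^3 + 600*z^2 - 672*z - 2304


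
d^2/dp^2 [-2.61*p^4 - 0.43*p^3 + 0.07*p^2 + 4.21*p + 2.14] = -31.32*p^2 - 2.58*p + 0.14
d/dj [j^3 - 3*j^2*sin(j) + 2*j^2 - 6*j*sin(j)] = -3*j^2*cos(j) + 3*j^2 - 6*sqrt(2)*j*sin(j + pi/4) + 4*j - 6*sin(j)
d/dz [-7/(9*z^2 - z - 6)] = 7*(18*z - 1)/(-9*z^2 + z + 6)^2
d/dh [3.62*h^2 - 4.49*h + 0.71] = 7.24*h - 4.49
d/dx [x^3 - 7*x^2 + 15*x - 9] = 3*x^2 - 14*x + 15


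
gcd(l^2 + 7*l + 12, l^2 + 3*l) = l + 3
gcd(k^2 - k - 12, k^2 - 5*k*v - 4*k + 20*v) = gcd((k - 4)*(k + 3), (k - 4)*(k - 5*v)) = k - 4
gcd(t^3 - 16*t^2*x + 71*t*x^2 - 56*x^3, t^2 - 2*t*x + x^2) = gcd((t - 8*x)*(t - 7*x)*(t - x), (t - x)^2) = -t + x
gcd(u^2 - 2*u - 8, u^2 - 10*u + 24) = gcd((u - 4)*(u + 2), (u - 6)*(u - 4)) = u - 4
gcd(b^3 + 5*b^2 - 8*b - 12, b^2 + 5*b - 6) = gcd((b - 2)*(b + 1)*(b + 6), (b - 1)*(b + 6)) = b + 6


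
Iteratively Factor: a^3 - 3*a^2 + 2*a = (a - 2)*(a^2 - a) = a*(a - 2)*(a - 1)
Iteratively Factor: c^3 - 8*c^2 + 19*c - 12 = (c - 1)*(c^2 - 7*c + 12) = (c - 4)*(c - 1)*(c - 3)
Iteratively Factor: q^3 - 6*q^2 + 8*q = (q - 4)*(q^2 - 2*q) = q*(q - 4)*(q - 2)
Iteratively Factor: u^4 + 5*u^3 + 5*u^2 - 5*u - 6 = (u - 1)*(u^3 + 6*u^2 + 11*u + 6) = (u - 1)*(u + 1)*(u^2 + 5*u + 6) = (u - 1)*(u + 1)*(u + 3)*(u + 2)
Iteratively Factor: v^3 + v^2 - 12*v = (v + 4)*(v^2 - 3*v) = v*(v + 4)*(v - 3)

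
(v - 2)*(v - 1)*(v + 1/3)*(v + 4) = v^4 + 4*v^3/3 - 29*v^2/3 + 14*v/3 + 8/3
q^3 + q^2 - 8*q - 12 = (q - 3)*(q + 2)^2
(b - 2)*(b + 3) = b^2 + b - 6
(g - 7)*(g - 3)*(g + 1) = g^3 - 9*g^2 + 11*g + 21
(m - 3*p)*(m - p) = m^2 - 4*m*p + 3*p^2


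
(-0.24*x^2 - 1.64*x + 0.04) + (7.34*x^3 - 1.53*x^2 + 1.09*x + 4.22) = 7.34*x^3 - 1.77*x^2 - 0.55*x + 4.26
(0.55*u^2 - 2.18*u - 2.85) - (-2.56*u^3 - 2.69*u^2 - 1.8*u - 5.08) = 2.56*u^3 + 3.24*u^2 - 0.38*u + 2.23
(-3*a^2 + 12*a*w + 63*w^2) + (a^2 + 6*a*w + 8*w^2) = -2*a^2 + 18*a*w + 71*w^2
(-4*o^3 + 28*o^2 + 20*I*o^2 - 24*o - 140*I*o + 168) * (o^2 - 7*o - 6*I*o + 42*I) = -4*o^5 + 56*o^4 + 44*I*o^4 - 100*o^3 - 616*I*o^3 - 1344*o^2 + 2300*I*o^2 + 4704*o - 2016*I*o + 7056*I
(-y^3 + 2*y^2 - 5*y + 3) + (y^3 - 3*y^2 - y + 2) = -y^2 - 6*y + 5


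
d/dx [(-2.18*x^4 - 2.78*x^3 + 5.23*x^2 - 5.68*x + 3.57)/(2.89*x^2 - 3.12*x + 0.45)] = (-12.6004*x^5 + 12.3706*x^4 + 13.4232*x^3 - 3.65540000000001*x^2 - 15.9276*x + 8.5824)/(8.3521*x^4 - 18.0336*x^3 + 12.3354*x^2 - 2.808*x + 0.2025)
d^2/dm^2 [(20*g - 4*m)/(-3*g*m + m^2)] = 8*(m*(-8*g + 3*m)*(3*g - m) - (3*g - 2*m)^2*(5*g - m))/(m^3*(3*g - m)^3)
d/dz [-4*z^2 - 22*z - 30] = -8*z - 22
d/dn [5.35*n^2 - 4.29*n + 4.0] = 10.7*n - 4.29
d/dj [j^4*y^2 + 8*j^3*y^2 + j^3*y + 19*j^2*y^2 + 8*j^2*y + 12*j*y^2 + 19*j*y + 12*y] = y*(4*j^3*y + 24*j^2*y + 3*j^2 + 38*j*y + 16*j + 12*y + 19)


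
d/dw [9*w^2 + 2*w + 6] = 18*w + 2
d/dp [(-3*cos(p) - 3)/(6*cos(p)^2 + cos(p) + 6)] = 3*(6*sin(p)^2 - 12*cos(p) - 1)*sin(p)/(6*cos(p)^2 + cos(p) + 6)^2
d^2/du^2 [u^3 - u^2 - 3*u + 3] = 6*u - 2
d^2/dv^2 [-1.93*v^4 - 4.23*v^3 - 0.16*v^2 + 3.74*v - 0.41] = -23.16*v^2 - 25.38*v - 0.32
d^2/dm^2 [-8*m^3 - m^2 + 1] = -48*m - 2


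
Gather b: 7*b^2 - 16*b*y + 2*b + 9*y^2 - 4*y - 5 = 7*b^2 + b*(2 - 16*y) + 9*y^2 - 4*y - 5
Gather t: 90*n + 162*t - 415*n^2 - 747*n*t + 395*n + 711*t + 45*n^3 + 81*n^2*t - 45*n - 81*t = 45*n^3 - 415*n^2 + 440*n + t*(81*n^2 - 747*n + 792)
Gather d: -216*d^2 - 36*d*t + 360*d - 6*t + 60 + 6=-216*d^2 + d*(360 - 36*t) - 6*t + 66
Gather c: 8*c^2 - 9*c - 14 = 8*c^2 - 9*c - 14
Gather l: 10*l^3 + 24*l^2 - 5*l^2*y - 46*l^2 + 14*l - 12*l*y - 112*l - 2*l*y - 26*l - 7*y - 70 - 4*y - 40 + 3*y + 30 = 10*l^3 + l^2*(-5*y - 22) + l*(-14*y - 124) - 8*y - 80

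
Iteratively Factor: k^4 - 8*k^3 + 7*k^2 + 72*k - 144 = (k - 3)*(k^3 - 5*k^2 - 8*k + 48) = (k - 4)*(k - 3)*(k^2 - k - 12) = (k - 4)^2*(k - 3)*(k + 3)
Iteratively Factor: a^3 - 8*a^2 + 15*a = (a)*(a^2 - 8*a + 15) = a*(a - 3)*(a - 5)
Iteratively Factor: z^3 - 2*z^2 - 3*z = (z + 1)*(z^2 - 3*z) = (z - 3)*(z + 1)*(z)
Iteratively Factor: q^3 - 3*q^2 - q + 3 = (q + 1)*(q^2 - 4*q + 3) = (q - 3)*(q + 1)*(q - 1)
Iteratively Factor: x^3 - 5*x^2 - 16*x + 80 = (x + 4)*(x^2 - 9*x + 20) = (x - 4)*(x + 4)*(x - 5)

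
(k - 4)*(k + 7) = k^2 + 3*k - 28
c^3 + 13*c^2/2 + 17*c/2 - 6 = (c - 1/2)*(c + 3)*(c + 4)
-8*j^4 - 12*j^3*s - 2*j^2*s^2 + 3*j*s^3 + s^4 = (-2*j + s)*(j + s)*(2*j + s)^2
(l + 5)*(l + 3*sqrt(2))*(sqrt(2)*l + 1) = sqrt(2)*l^3 + 7*l^2 + 5*sqrt(2)*l^2 + 3*sqrt(2)*l + 35*l + 15*sqrt(2)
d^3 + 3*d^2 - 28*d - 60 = (d - 5)*(d + 2)*(d + 6)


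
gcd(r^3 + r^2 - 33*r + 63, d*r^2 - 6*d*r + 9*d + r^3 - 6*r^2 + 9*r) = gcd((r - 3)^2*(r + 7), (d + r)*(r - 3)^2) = r^2 - 6*r + 9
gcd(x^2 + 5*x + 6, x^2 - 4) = x + 2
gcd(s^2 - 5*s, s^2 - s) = s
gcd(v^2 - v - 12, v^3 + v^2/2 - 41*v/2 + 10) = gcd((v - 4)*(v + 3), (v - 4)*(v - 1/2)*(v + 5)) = v - 4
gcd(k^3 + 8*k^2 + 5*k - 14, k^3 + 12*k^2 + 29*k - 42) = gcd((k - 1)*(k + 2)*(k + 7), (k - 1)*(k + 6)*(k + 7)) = k^2 + 6*k - 7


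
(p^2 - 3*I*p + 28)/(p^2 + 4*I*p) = (p - 7*I)/p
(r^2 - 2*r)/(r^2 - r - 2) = r/(r + 1)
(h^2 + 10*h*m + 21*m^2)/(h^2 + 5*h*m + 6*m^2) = (h + 7*m)/(h + 2*m)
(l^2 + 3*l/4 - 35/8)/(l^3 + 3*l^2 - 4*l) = (8*l^2 + 6*l - 35)/(8*l*(l^2 + 3*l - 4))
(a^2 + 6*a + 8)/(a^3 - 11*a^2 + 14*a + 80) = (a + 4)/(a^2 - 13*a + 40)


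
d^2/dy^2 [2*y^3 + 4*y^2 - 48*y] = 12*y + 8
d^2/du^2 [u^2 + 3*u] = 2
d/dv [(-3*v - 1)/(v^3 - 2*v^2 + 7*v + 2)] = (6*v^3 - 3*v^2 - 4*v + 1)/(v^6 - 4*v^5 + 18*v^4 - 24*v^3 + 41*v^2 + 28*v + 4)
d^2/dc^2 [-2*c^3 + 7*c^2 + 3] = 14 - 12*c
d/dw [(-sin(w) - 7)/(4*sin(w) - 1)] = 29*cos(w)/(4*sin(w) - 1)^2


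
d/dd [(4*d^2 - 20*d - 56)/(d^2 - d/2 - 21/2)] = 8*(9*d^2 + 14*d + 91)/(4*d^4 - 4*d^3 - 83*d^2 + 42*d + 441)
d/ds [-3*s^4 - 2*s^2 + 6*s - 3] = -12*s^3 - 4*s + 6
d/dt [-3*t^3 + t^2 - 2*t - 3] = -9*t^2 + 2*t - 2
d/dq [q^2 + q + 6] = 2*q + 1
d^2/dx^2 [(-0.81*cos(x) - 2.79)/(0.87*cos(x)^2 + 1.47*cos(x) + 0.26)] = (2.33308400411393*(1 - cos(x)^2)^2 + 0.193006315395797*cos(x)^5 + 2.63775297707588*cos(x)^3 + 1.6831677277325*cos(x)^2 - 6.71206725089036*cos(x) - 5.53673214391963)/(0.591836734693878*cos(x)^2 + 1.0*cos(x) + 0.17687074829932)^3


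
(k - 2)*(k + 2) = k^2 - 4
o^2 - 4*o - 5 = (o - 5)*(o + 1)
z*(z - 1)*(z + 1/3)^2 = z^4 - z^3/3 - 5*z^2/9 - z/9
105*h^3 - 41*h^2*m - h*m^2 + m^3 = (-5*h + m)*(-3*h + m)*(7*h + m)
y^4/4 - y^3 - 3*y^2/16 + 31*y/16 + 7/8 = (y/4 + 1/4)*(y - 7/2)*(y - 2)*(y + 1/2)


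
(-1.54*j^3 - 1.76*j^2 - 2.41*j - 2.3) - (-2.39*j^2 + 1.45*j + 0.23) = -1.54*j^3 + 0.63*j^2 - 3.86*j - 2.53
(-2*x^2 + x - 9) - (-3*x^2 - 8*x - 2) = x^2 + 9*x - 7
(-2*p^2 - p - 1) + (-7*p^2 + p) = -9*p^2 - 1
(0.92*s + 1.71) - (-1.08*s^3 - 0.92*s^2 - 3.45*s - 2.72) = 1.08*s^3 + 0.92*s^2 + 4.37*s + 4.43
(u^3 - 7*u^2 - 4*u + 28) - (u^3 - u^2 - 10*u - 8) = -6*u^2 + 6*u + 36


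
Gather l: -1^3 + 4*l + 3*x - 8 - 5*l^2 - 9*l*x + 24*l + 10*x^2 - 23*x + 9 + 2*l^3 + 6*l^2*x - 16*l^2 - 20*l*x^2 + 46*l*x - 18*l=2*l^3 + l^2*(6*x - 21) + l*(-20*x^2 + 37*x + 10) + 10*x^2 - 20*x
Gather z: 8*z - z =7*z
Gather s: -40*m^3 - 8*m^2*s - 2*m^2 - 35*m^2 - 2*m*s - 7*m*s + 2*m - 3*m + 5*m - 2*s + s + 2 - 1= -40*m^3 - 37*m^2 + 4*m + s*(-8*m^2 - 9*m - 1) + 1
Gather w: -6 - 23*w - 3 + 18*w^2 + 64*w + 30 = 18*w^2 + 41*w + 21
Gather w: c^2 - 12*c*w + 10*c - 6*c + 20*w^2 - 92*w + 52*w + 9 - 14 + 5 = c^2 + 4*c + 20*w^2 + w*(-12*c - 40)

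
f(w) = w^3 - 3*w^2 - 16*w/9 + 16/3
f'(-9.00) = 295.22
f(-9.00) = -950.67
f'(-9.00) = 295.22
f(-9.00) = -950.67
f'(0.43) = -3.80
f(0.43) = 4.09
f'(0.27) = -3.18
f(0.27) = 4.65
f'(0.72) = -4.54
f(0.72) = 2.87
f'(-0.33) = 0.53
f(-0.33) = 5.56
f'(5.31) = 50.95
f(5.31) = 61.03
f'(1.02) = -4.78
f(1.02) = 1.46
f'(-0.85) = 5.49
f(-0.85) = 4.06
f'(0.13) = -2.51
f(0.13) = 5.05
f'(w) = 3*w^2 - 6*w - 16/9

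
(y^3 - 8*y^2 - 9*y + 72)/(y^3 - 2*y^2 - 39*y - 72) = (y - 3)/(y + 3)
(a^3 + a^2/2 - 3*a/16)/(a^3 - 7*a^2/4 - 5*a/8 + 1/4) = a*(4*a + 3)/(2*(2*a^2 - 3*a - 2))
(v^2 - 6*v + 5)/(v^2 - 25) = (v - 1)/(v + 5)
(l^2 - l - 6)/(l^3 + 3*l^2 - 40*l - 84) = (l - 3)/(l^2 + l - 42)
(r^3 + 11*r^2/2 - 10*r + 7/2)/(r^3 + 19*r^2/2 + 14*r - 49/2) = (2*r - 1)/(2*r + 7)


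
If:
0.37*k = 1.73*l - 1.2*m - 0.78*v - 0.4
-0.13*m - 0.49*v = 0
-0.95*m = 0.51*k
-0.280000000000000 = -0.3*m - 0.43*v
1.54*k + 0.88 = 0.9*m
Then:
No Solution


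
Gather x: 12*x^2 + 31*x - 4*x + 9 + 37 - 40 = 12*x^2 + 27*x + 6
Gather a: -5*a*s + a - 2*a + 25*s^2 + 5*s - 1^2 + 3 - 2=a*(-5*s - 1) + 25*s^2 + 5*s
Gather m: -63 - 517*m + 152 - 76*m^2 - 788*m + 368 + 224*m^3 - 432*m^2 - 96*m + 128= 224*m^3 - 508*m^2 - 1401*m + 585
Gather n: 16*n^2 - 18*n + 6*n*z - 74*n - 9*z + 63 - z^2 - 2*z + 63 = 16*n^2 + n*(6*z - 92) - z^2 - 11*z + 126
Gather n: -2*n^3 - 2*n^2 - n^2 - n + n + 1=-2*n^3 - 3*n^2 + 1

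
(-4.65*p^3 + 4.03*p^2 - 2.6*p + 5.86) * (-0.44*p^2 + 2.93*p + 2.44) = 2.046*p^5 - 15.3977*p^4 + 1.6059*p^3 - 0.363200000000001*p^2 + 10.8258*p + 14.2984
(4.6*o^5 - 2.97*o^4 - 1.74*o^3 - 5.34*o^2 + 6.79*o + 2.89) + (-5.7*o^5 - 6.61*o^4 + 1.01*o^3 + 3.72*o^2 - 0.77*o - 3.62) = -1.1*o^5 - 9.58*o^4 - 0.73*o^3 - 1.62*o^2 + 6.02*o - 0.73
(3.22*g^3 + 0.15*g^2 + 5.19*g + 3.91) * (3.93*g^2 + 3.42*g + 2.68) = 12.6546*g^5 + 11.6019*g^4 + 29.5393*g^3 + 33.5181*g^2 + 27.2814*g + 10.4788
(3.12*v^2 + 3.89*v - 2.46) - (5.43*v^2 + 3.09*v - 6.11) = -2.31*v^2 + 0.8*v + 3.65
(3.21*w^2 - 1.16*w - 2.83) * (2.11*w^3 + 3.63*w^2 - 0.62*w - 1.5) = 6.7731*w^5 + 9.2047*w^4 - 12.1723*w^3 - 14.3687*w^2 + 3.4946*w + 4.245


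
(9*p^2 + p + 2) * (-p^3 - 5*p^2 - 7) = -9*p^5 - 46*p^4 - 7*p^3 - 73*p^2 - 7*p - 14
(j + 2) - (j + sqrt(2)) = 2 - sqrt(2)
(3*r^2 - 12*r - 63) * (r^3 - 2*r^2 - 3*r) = 3*r^5 - 18*r^4 - 48*r^3 + 162*r^2 + 189*r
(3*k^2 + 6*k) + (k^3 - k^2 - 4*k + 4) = k^3 + 2*k^2 + 2*k + 4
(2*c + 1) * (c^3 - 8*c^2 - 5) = 2*c^4 - 15*c^3 - 8*c^2 - 10*c - 5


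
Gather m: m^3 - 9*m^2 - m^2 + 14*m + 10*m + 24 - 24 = m^3 - 10*m^2 + 24*m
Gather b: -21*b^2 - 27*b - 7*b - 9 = -21*b^2 - 34*b - 9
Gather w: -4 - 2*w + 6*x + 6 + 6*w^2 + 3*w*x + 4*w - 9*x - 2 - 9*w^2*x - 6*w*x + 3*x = w^2*(6 - 9*x) + w*(2 - 3*x)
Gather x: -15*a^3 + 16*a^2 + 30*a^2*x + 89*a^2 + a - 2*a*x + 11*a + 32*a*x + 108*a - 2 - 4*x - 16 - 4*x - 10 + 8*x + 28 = -15*a^3 + 105*a^2 + 120*a + x*(30*a^2 + 30*a)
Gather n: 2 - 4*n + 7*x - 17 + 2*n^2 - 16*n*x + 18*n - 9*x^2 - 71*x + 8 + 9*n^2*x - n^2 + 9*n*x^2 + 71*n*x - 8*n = n^2*(9*x + 1) + n*(9*x^2 + 55*x + 6) - 9*x^2 - 64*x - 7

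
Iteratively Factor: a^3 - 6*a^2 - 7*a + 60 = (a - 4)*(a^2 - 2*a - 15) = (a - 5)*(a - 4)*(a + 3)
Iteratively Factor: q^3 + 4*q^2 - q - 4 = (q - 1)*(q^2 + 5*q + 4) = (q - 1)*(q + 4)*(q + 1)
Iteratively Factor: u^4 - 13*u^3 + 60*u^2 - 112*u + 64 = (u - 1)*(u^3 - 12*u^2 + 48*u - 64) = (u - 4)*(u - 1)*(u^2 - 8*u + 16) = (u - 4)^2*(u - 1)*(u - 4)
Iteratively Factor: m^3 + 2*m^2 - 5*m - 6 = (m + 1)*(m^2 + m - 6) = (m - 2)*(m + 1)*(m + 3)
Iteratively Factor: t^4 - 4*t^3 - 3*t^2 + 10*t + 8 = (t - 2)*(t^3 - 2*t^2 - 7*t - 4) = (t - 4)*(t - 2)*(t^2 + 2*t + 1) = (t - 4)*(t - 2)*(t + 1)*(t + 1)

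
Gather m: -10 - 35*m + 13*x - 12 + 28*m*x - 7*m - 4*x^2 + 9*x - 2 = m*(28*x - 42) - 4*x^2 + 22*x - 24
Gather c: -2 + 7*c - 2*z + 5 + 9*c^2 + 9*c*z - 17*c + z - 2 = 9*c^2 + c*(9*z - 10) - z + 1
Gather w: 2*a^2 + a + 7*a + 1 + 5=2*a^2 + 8*a + 6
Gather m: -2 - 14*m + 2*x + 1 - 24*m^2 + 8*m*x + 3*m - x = -24*m^2 + m*(8*x - 11) + x - 1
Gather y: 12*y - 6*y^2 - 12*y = -6*y^2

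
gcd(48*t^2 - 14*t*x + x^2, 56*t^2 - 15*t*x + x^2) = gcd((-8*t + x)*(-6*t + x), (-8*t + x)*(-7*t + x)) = -8*t + x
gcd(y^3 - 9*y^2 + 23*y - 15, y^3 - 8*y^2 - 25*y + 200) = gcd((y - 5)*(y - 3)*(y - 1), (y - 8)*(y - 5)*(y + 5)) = y - 5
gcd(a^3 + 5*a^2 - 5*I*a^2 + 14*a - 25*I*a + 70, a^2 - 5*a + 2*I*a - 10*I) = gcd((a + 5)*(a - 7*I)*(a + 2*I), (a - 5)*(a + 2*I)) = a + 2*I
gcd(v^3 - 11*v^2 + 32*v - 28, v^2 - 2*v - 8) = 1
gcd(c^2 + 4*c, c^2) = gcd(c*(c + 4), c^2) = c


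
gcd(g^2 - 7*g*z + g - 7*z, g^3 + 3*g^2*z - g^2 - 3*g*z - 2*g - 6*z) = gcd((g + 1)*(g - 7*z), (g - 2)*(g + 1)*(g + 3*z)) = g + 1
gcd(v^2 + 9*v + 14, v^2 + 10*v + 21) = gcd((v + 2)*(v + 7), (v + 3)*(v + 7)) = v + 7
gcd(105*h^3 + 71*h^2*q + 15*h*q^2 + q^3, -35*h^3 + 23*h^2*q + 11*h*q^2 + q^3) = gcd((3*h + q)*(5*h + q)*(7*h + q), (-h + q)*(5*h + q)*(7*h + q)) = 35*h^2 + 12*h*q + q^2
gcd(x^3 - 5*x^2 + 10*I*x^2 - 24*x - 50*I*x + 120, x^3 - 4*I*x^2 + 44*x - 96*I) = x + 6*I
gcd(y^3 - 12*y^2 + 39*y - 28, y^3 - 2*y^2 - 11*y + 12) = y^2 - 5*y + 4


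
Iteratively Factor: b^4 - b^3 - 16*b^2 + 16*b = (b)*(b^3 - b^2 - 16*b + 16) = b*(b - 4)*(b^2 + 3*b - 4) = b*(b - 4)*(b - 1)*(b + 4)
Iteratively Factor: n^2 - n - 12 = (n + 3)*(n - 4)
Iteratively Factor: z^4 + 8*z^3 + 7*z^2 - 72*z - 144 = (z + 4)*(z^3 + 4*z^2 - 9*z - 36) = (z + 4)^2*(z^2 - 9) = (z + 3)*(z + 4)^2*(z - 3)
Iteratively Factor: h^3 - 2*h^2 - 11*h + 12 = (h + 3)*(h^2 - 5*h + 4) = (h - 4)*(h + 3)*(h - 1)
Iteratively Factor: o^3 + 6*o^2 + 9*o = (o)*(o^2 + 6*o + 9) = o*(o + 3)*(o + 3)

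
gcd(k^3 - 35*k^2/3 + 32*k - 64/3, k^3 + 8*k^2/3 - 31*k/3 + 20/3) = k - 1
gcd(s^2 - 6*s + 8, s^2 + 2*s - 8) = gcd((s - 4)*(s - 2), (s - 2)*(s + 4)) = s - 2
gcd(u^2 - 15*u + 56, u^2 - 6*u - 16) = u - 8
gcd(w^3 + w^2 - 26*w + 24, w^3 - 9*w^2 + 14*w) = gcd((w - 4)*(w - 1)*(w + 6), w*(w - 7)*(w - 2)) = 1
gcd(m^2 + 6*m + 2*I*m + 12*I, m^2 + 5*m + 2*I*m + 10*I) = m + 2*I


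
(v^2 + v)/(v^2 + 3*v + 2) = v/(v + 2)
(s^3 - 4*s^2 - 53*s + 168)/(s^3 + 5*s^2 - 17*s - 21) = (s - 8)/(s + 1)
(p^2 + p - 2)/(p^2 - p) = (p + 2)/p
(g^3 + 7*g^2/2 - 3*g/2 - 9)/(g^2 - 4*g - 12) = (2*g^2 + 3*g - 9)/(2*(g - 6))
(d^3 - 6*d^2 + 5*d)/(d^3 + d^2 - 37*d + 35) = d/(d + 7)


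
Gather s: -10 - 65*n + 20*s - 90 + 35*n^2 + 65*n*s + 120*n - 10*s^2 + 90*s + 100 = 35*n^2 + 55*n - 10*s^2 + s*(65*n + 110)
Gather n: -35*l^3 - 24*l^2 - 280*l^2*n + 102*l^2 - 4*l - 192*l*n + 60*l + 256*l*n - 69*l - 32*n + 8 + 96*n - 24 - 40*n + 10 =-35*l^3 + 78*l^2 - 13*l + n*(-280*l^2 + 64*l + 24) - 6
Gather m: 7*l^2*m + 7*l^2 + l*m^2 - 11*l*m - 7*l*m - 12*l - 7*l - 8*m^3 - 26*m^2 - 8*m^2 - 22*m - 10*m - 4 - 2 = 7*l^2 - 19*l - 8*m^3 + m^2*(l - 34) + m*(7*l^2 - 18*l - 32) - 6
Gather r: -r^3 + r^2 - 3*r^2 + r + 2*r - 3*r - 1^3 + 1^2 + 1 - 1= -r^3 - 2*r^2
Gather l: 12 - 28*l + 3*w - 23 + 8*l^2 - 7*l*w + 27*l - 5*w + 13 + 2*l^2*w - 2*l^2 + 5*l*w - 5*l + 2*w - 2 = l^2*(2*w + 6) + l*(-2*w - 6)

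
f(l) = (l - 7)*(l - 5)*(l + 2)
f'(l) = (l - 7)*(l - 5) + (l - 7)*(l + 2) + (l - 5)*(l + 2) = 3*l^2 - 20*l + 11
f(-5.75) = -513.98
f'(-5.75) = 225.19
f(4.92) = 1.15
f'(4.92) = -14.78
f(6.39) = -7.11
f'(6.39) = 5.70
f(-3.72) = -160.78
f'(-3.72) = 126.92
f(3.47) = 29.54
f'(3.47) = -22.28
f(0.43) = 72.96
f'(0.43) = 2.95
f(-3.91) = -185.67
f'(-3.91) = 135.06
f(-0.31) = 65.60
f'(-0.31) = 17.49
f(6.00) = -8.00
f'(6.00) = -1.00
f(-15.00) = -5720.00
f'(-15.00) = 986.00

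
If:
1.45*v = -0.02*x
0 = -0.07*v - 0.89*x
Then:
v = 0.00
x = 0.00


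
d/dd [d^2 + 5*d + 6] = 2*d + 5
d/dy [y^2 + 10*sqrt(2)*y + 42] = 2*y + 10*sqrt(2)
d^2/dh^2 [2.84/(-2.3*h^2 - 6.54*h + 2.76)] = (30.0472*h^2 + 85.43856*h - 2.84*(4.6*h + 6.54)*(9.2*h + 13.08) - 36.05664)/(2.3*h^2 + 6.54*h - 2.76)^3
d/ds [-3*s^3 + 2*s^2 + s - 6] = -9*s^2 + 4*s + 1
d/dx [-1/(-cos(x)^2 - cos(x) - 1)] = (2*cos(x) + 1)*sin(x)/(cos(x)^2 + cos(x) + 1)^2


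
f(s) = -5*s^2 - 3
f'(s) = -10*s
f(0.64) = -5.05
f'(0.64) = -6.40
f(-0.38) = -3.72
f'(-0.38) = 3.80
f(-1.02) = -8.20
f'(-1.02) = 10.20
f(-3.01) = -48.30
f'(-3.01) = 30.10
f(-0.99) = -7.90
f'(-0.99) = 9.90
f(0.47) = -4.10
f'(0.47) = -4.70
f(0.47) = -4.10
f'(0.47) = -4.70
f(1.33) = -11.84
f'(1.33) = -13.30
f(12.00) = -723.00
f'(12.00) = -120.00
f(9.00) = -408.00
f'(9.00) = -90.00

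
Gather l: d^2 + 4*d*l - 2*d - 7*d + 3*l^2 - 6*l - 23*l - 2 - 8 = d^2 - 9*d + 3*l^2 + l*(4*d - 29) - 10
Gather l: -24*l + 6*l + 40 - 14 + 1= 27 - 18*l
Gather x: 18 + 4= 22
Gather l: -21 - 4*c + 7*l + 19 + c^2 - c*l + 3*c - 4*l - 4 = c^2 - c + l*(3 - c) - 6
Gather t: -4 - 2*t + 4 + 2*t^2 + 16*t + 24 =2*t^2 + 14*t + 24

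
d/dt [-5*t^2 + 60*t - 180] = 60 - 10*t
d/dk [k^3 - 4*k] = 3*k^2 - 4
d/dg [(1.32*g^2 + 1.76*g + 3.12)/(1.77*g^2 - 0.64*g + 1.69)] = (-3.96*g^2 - 6.5832*g + 4.9712)/(3.1329*g^4 - 2.2656*g^3 + 6.3922*g^2 - 2.1632*g + 2.8561)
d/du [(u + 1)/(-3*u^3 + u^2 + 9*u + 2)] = (-3*u^3 + u^2 + 9*u - (u + 1)*(-9*u^2 + 2*u + 9) + 2)/(-3*u^3 + u^2 + 9*u + 2)^2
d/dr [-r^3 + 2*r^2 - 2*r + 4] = -3*r^2 + 4*r - 2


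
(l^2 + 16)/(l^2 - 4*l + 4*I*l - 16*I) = (l - 4*I)/(l - 4)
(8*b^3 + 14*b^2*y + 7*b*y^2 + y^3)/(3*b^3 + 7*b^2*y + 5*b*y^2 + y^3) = (8*b^2 + 6*b*y + y^2)/(3*b^2 + 4*b*y + y^2)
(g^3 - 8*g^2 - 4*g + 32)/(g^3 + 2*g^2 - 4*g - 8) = (g - 8)/(g + 2)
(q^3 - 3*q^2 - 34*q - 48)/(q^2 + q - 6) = (q^2 - 6*q - 16)/(q - 2)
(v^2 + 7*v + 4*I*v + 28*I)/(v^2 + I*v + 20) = (v^2 + v*(7 + 4*I) + 28*I)/(v^2 + I*v + 20)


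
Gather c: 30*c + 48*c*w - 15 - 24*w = c*(48*w + 30) - 24*w - 15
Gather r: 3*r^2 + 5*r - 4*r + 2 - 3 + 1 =3*r^2 + r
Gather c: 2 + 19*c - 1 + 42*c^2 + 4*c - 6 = 42*c^2 + 23*c - 5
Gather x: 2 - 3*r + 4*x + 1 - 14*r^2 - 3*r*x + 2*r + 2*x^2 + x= -14*r^2 - r + 2*x^2 + x*(5 - 3*r) + 3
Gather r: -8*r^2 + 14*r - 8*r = -8*r^2 + 6*r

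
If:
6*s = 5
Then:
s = 5/6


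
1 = 1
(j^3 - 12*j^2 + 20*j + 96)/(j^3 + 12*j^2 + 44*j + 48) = (j^2 - 14*j + 48)/(j^2 + 10*j + 24)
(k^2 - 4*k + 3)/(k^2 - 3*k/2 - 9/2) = 2*(k - 1)/(2*k + 3)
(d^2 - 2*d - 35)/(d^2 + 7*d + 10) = (d - 7)/(d + 2)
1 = 1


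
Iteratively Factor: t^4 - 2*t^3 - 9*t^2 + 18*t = (t - 3)*(t^3 + t^2 - 6*t) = (t - 3)*(t + 3)*(t^2 - 2*t) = t*(t - 3)*(t + 3)*(t - 2)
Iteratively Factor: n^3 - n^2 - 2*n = (n)*(n^2 - n - 2) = n*(n + 1)*(n - 2)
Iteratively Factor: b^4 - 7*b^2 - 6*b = (b)*(b^3 - 7*b - 6) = b*(b + 1)*(b^2 - b - 6) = b*(b + 1)*(b + 2)*(b - 3)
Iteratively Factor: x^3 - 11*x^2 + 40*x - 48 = (x - 4)*(x^2 - 7*x + 12) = (x - 4)*(x - 3)*(x - 4)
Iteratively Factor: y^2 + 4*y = (y)*(y + 4)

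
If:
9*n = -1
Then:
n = -1/9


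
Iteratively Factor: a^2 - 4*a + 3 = (a - 3)*(a - 1)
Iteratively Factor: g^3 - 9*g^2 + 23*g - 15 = (g - 1)*(g^2 - 8*g + 15) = (g - 3)*(g - 1)*(g - 5)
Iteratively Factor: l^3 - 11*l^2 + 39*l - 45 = (l - 3)*(l^2 - 8*l + 15) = (l - 3)^2*(l - 5)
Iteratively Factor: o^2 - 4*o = (o - 4)*(o)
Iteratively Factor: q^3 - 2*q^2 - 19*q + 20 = (q - 1)*(q^2 - q - 20) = (q - 5)*(q - 1)*(q + 4)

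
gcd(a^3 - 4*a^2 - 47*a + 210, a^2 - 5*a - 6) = a - 6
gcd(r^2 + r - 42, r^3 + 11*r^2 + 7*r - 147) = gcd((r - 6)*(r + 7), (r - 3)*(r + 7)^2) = r + 7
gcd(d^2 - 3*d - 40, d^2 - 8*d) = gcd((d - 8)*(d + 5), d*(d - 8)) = d - 8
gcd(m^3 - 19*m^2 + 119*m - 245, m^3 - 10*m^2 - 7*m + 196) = m^2 - 14*m + 49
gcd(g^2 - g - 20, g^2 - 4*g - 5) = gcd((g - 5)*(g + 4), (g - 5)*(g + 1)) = g - 5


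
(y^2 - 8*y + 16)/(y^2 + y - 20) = (y - 4)/(y + 5)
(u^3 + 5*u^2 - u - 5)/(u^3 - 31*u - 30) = (u - 1)/(u - 6)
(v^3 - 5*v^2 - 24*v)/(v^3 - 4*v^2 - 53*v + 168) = v*(v + 3)/(v^2 + 4*v - 21)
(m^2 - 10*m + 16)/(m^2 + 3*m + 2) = (m^2 - 10*m + 16)/(m^2 + 3*m + 2)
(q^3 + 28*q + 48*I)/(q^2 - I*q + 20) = (q^2 - 4*I*q + 12)/(q - 5*I)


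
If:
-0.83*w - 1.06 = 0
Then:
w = -1.28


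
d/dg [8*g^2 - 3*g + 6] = 16*g - 3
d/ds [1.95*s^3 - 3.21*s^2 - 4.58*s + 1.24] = 5.85*s^2 - 6.42*s - 4.58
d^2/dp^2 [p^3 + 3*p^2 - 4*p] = 6*p + 6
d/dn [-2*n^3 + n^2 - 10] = 2*n*(1 - 3*n)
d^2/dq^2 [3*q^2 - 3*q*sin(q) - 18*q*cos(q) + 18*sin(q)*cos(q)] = 3*q*sin(q) + 18*q*cos(q) + 36*sin(q) - 36*sin(2*q) - 6*cos(q) + 6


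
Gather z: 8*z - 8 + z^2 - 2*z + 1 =z^2 + 6*z - 7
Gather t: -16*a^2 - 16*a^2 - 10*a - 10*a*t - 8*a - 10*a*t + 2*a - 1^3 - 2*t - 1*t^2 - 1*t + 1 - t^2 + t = -32*a^2 - 16*a - 2*t^2 + t*(-20*a - 2)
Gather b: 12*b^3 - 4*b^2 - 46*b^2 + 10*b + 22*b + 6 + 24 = 12*b^3 - 50*b^2 + 32*b + 30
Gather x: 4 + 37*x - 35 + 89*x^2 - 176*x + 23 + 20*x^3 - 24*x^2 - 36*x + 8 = 20*x^3 + 65*x^2 - 175*x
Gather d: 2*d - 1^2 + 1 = 2*d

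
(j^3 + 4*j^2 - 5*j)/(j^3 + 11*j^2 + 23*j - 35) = j/(j + 7)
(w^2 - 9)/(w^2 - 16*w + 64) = (w^2 - 9)/(w^2 - 16*w + 64)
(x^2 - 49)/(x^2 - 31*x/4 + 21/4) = 4*(x + 7)/(4*x - 3)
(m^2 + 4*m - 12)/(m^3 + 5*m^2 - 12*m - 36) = (m - 2)/(m^2 - m - 6)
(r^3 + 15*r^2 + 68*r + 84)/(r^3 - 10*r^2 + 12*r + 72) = (r^2 + 13*r + 42)/(r^2 - 12*r + 36)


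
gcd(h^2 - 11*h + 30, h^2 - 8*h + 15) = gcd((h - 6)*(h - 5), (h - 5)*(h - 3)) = h - 5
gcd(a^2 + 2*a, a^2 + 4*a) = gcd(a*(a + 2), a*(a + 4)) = a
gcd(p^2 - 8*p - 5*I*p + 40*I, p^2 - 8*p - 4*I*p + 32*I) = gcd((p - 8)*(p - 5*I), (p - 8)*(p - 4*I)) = p - 8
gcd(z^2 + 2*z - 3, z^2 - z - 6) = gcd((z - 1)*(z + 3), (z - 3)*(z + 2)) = 1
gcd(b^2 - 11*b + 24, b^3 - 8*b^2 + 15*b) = b - 3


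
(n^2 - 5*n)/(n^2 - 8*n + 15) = n/(n - 3)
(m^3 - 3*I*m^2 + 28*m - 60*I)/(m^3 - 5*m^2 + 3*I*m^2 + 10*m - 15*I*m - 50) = (m - 6*I)/(m - 5)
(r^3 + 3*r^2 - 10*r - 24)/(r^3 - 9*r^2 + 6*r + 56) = (r^2 + r - 12)/(r^2 - 11*r + 28)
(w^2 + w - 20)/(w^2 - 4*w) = (w + 5)/w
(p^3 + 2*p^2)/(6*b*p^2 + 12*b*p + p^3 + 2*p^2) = p/(6*b + p)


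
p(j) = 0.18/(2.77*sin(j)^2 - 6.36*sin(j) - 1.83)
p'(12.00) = 0.25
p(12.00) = 0.08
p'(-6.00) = 0.07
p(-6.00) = -0.05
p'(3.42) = -84.45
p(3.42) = 1.42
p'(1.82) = -0.00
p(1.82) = -0.03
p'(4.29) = -0.02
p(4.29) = 0.03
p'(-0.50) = 0.41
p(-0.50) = 0.10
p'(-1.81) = -0.01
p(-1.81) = 0.03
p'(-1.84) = -0.01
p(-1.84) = 0.03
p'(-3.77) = -0.02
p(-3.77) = -0.04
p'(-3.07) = -0.65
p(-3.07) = -0.13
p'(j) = 0.18*(-5.54*sin(j)*cos(j) + 6.36*cos(j))/(2.77*sin(j)^2 - 6.36*sin(j) - 1.83)^2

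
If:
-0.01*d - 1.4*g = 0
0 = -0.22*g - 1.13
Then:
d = 719.09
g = -5.14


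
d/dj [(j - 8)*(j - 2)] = 2*j - 10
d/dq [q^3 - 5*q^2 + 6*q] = 3*q^2 - 10*q + 6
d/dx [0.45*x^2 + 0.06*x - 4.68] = 0.9*x + 0.06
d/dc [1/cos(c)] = sin(c)/cos(c)^2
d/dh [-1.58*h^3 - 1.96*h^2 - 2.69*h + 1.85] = -4.74*h^2 - 3.92*h - 2.69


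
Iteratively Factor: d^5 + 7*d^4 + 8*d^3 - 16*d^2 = (d + 4)*(d^4 + 3*d^3 - 4*d^2) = d*(d + 4)*(d^3 + 3*d^2 - 4*d) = d*(d + 4)^2*(d^2 - d) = d^2*(d + 4)^2*(d - 1)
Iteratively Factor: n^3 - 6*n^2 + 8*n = (n - 2)*(n^2 - 4*n) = n*(n - 2)*(n - 4)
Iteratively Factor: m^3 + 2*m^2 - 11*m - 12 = (m + 4)*(m^2 - 2*m - 3) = (m - 3)*(m + 4)*(m + 1)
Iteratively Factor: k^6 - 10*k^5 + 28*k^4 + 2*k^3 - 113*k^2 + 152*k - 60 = (k - 5)*(k^5 - 5*k^4 + 3*k^3 + 17*k^2 - 28*k + 12) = (k - 5)*(k + 2)*(k^4 - 7*k^3 + 17*k^2 - 17*k + 6) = (k - 5)*(k - 1)*(k + 2)*(k^3 - 6*k^2 + 11*k - 6) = (k - 5)*(k - 2)*(k - 1)*(k + 2)*(k^2 - 4*k + 3) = (k - 5)*(k - 3)*(k - 2)*(k - 1)*(k + 2)*(k - 1)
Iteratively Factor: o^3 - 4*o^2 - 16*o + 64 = (o - 4)*(o^2 - 16) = (o - 4)*(o + 4)*(o - 4)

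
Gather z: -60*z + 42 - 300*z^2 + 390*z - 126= -300*z^2 + 330*z - 84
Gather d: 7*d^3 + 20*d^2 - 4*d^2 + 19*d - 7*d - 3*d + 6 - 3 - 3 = 7*d^3 + 16*d^2 + 9*d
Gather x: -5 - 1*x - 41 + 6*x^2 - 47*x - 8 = 6*x^2 - 48*x - 54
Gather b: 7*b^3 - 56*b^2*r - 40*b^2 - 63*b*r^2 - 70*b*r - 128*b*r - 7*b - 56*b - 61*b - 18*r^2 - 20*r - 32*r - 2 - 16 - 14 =7*b^3 + b^2*(-56*r - 40) + b*(-63*r^2 - 198*r - 124) - 18*r^2 - 52*r - 32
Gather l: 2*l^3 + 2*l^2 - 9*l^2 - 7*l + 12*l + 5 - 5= 2*l^3 - 7*l^2 + 5*l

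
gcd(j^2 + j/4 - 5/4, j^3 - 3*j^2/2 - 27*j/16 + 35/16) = j^2 + j/4 - 5/4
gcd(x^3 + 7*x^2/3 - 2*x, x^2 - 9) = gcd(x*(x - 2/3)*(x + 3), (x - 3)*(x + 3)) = x + 3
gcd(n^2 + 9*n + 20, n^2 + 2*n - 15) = n + 5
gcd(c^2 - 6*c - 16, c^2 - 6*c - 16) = c^2 - 6*c - 16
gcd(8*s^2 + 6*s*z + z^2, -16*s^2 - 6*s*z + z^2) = 2*s + z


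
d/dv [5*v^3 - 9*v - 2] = 15*v^2 - 9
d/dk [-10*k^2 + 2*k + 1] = 2 - 20*k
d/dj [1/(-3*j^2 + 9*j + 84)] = (2*j - 3)/(3*(-j^2 + 3*j + 28)^2)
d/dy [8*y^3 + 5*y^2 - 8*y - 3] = 24*y^2 + 10*y - 8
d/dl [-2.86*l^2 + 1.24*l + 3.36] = 1.24 - 5.72*l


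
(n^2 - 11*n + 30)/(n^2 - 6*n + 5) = (n - 6)/(n - 1)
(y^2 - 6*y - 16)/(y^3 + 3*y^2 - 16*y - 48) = (y^2 - 6*y - 16)/(y^3 + 3*y^2 - 16*y - 48)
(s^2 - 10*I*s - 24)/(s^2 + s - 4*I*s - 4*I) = (s - 6*I)/(s + 1)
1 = 1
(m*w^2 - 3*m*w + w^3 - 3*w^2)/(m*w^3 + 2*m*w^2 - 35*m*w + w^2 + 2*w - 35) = w*(m*w - 3*m + w^2 - 3*w)/(m*w^3 + 2*m*w^2 - 35*m*w + w^2 + 2*w - 35)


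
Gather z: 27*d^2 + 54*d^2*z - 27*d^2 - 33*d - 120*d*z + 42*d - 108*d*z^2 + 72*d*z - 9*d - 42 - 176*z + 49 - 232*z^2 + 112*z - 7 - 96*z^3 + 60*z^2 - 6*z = -96*z^3 + z^2*(-108*d - 172) + z*(54*d^2 - 48*d - 70)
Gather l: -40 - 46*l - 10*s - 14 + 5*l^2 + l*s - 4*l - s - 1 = 5*l^2 + l*(s - 50) - 11*s - 55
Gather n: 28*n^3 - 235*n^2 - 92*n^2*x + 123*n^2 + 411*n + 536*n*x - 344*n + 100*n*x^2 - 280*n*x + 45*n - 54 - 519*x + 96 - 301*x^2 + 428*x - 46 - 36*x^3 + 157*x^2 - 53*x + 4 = 28*n^3 + n^2*(-92*x - 112) + n*(100*x^2 + 256*x + 112) - 36*x^3 - 144*x^2 - 144*x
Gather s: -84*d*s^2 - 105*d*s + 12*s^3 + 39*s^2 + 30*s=12*s^3 + s^2*(39 - 84*d) + s*(30 - 105*d)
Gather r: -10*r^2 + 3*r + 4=-10*r^2 + 3*r + 4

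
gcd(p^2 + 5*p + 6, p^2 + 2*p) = p + 2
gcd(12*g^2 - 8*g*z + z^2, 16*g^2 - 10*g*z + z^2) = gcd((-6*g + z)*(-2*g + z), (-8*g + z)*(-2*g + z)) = -2*g + z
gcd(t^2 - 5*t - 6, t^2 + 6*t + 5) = t + 1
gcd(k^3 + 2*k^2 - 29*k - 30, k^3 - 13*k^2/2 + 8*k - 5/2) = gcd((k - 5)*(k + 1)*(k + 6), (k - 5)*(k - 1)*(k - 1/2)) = k - 5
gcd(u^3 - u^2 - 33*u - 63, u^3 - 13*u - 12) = u + 3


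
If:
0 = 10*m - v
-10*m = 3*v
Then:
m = 0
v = 0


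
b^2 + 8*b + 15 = (b + 3)*(b + 5)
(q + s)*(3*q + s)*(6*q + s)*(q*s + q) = 18*q^4*s + 18*q^4 + 27*q^3*s^2 + 27*q^3*s + 10*q^2*s^3 + 10*q^2*s^2 + q*s^4 + q*s^3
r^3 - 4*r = r*(r - 2)*(r + 2)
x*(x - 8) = x^2 - 8*x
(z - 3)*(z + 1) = z^2 - 2*z - 3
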